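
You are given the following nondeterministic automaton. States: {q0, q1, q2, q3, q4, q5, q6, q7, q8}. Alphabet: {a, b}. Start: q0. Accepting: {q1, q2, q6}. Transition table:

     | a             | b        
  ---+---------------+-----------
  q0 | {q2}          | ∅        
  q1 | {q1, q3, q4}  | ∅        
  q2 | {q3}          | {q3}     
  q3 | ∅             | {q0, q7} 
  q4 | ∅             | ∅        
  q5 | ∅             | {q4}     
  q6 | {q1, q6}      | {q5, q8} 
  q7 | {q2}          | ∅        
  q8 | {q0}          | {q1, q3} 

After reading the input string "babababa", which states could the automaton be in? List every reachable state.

Start in {q0}.
Read 'b': {q0} → ∅.
The set is empty and remains empty for the remaining 7 symbols.

∅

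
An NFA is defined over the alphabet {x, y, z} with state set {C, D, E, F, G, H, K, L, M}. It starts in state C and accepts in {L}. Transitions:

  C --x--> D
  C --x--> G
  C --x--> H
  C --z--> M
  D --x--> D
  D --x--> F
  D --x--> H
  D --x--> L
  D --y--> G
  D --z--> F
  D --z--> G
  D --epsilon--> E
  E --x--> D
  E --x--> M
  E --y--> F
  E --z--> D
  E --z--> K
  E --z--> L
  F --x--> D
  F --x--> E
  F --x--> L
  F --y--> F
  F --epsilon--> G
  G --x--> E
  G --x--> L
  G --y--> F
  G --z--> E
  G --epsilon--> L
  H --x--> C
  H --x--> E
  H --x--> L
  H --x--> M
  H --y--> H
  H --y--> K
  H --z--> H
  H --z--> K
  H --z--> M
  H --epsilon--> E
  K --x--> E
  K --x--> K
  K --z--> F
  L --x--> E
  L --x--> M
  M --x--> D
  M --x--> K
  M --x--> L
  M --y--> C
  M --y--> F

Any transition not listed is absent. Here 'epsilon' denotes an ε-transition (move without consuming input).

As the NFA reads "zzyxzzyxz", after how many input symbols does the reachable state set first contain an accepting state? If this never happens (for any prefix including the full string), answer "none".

Start in {C}.
Read 'z': {C} → {M}.
Read 'z': {M} → ∅.
The set is empty and remains empty for the remaining 7 symbols.
No reachable set along the way intersects F.

none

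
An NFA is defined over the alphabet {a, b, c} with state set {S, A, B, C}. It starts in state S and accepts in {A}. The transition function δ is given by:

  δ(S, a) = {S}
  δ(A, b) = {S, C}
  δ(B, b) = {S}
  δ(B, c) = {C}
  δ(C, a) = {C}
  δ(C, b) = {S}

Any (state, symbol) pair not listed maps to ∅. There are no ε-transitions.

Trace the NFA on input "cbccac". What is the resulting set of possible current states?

∅

Start in {S}.
Read 'c': S→∅; now ∅.
The set is empty and remains empty for the remaining 5 symbols.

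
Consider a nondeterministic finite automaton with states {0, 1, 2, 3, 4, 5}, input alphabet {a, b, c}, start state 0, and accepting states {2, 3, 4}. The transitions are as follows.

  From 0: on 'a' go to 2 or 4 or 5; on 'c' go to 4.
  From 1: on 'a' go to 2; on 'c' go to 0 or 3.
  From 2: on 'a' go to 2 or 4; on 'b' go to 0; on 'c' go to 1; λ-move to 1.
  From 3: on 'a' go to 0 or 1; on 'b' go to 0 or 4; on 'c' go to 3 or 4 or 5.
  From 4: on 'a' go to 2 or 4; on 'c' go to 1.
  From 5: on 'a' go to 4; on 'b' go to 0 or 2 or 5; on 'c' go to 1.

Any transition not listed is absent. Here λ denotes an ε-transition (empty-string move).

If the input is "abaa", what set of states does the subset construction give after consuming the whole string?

{1, 2, 4}

Start in {0}.
Read 'a': {0} → {1, 2, 4, 5}.
Read 'b': {1, 2, 4, 5} → {0, 1, 2, 5}.
Read 'a': {0, 1, 2, 5} → {1, 2, 4, 5}.
Read 'a': {1, 2, 4, 5} → {1, 2, 4}.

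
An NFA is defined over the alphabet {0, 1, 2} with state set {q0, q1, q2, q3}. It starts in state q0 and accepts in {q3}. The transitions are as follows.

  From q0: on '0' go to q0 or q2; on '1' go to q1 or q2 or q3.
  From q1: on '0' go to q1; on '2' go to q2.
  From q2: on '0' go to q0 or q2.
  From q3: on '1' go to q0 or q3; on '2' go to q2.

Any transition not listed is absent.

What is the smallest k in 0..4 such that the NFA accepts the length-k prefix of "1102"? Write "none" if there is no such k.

1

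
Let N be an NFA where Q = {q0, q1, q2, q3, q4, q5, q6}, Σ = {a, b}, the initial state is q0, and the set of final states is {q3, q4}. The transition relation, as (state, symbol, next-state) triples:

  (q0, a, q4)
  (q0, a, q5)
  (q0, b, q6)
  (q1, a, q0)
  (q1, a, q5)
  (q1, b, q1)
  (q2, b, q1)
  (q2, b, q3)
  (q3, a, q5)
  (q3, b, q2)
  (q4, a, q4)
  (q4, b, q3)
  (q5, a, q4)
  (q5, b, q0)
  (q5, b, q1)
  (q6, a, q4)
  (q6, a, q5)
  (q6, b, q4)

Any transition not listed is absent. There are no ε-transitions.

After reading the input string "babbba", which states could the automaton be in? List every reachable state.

Start in {q0}.
Read 'b': q0→{q6}; now {q6}.
Read 'a': q6→{q4, q5}; now {q4, q5}.
Read 'b': q4→{q3}, q5→{q0, q1}; now {q0, q1, q3}.
Read 'b': q0→{q6}, q1→{q1}, q3→{q2}; now {q1, q2, q6}.
Read 'b': q1→{q1}, q2→{q1, q3}, q6→{q4}; now {q1, q3, q4}.
Read 'a': q1→{q0, q5}, q3→{q5}, q4→{q4}; now {q0, q4, q5}.

{q0, q4, q5}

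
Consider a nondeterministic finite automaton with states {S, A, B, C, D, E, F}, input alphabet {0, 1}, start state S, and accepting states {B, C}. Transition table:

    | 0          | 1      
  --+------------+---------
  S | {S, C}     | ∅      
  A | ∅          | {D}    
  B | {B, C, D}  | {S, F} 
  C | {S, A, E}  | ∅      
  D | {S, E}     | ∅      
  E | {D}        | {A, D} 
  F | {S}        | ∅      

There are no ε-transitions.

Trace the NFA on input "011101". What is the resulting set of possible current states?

∅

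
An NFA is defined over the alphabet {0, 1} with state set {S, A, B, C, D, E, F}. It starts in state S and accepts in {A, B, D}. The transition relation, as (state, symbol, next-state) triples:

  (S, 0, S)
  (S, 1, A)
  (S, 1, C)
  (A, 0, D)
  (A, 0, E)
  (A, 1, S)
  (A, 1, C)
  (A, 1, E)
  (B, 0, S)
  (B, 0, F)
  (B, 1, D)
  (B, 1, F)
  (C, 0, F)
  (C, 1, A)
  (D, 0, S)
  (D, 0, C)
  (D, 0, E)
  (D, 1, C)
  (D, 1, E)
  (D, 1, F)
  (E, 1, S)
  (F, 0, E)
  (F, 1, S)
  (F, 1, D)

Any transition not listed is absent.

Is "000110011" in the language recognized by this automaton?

Start in {S}.
Read '0': {S} → {S}.
Read '0': {S} → {S}.
Read '0': {S} → {S}.
Read '1': {S} → {A, C}.
Read '1': {A, C} → {S, A, C, E}.
Read '0': {S, A, C, E} → {S, D, E, F}.
Read '0': {S, D, E, F} → {S, C, E}.
Read '1': {S, C, E} → {S, A, C}.
Read '1': {S, A, C} → {S, A, C, E}.
The final set {S, A, C, E} contains the accepting state A.

Yes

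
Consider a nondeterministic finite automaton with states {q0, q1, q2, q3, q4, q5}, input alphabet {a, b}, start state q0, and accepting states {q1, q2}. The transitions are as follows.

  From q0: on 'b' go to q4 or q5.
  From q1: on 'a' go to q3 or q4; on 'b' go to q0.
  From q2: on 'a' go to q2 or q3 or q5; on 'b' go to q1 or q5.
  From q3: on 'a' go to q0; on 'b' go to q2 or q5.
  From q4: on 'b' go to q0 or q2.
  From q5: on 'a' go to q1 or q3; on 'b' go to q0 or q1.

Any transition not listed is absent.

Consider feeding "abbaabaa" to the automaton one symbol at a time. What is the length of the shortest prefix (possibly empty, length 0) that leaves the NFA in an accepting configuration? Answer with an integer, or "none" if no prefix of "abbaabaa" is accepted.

Start in {q0}.
Read 'a': q0→∅; now ∅.
The set is empty and remains empty for the remaining 7 symbols.
No reachable set along the way intersects F.

none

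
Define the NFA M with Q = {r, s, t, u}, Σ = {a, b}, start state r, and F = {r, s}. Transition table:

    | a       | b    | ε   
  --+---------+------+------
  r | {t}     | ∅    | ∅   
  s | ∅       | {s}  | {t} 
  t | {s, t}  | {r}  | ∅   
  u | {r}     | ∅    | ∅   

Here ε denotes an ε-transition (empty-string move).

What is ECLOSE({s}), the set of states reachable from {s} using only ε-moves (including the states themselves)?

{s, t}

Begin with {s}.
ε-move s → t; add t.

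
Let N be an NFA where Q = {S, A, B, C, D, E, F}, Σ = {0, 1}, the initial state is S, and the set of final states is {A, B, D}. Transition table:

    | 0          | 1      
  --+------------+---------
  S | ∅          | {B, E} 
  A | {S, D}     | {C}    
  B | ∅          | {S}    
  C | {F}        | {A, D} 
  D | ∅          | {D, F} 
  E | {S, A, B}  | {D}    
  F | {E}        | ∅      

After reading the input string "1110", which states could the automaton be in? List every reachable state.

{S, A, B, E}

Start in {S}.
Read '1': S→{B, E}; now {B, E}.
Read '1': B→{S}, E→{D}; now {S, D}.
Read '1': S→{B, E}, D→{D, F}; now {B, D, E, F}.
Read '0': B→∅, D→∅, E→{S, A, B}, F→{E}; now {S, A, B, E}.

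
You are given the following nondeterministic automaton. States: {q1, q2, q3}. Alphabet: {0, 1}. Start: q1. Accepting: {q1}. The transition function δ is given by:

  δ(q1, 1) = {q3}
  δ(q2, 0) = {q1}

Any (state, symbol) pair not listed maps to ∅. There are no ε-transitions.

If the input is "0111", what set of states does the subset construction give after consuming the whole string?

Start in {q1}.
Read '0': {q1} → ∅.
The set is empty and remains empty for the remaining 3 symbols.

∅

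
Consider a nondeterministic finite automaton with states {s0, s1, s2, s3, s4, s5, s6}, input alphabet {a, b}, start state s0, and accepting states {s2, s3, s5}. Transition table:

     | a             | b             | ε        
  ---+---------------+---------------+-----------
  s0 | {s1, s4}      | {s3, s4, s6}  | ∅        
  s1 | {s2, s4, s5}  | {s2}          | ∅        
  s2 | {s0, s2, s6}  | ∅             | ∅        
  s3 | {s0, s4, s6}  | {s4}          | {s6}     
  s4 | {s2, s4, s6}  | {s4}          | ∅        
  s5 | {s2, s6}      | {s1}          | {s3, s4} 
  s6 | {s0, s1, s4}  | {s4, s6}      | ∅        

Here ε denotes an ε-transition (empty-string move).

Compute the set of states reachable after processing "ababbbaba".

{s0, s1, s2, s4, s6}

Start in {s0}.
Read 'a': {s0} → {s1, s4}.
Read 'b': {s1, s4} → {s2, s4}.
Read 'a': {s2, s4} → {s0, s2, s4, s6}.
Read 'b': {s0, s2, s4, s6} → {s3, s4, s6}.
Read 'b': {s3, s4, s6} → {s4, s6}.
Read 'b': {s4, s6} → {s4, s6}.
Read 'a': {s4, s6} → {s0, s1, s2, s4, s6}.
Read 'b': {s0, s1, s2, s4, s6} → {s2, s3, s4, s6}.
Read 'a': {s2, s3, s4, s6} → {s0, s1, s2, s4, s6}.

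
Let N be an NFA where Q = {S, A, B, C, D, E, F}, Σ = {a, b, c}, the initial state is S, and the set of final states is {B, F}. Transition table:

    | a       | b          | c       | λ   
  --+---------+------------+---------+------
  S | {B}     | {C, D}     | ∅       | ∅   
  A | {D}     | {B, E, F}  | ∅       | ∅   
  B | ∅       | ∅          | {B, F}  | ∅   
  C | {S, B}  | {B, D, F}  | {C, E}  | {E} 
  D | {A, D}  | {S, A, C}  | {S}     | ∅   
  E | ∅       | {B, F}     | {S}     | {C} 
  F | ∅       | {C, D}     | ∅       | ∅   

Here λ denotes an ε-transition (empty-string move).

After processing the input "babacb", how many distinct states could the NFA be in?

3

Start in {S}.
Read 'b': {S} → {C, D, E}.
Read 'a': {C, D, E} → {S, A, B, D}.
Read 'b': {S, A, B, D} → {S, A, B, C, D, E, F}.
Read 'a': {S, A, B, C, D, E, F} → {S, A, B, D}.
Read 'c': {S, A, B, D} → {S, B, F}.
Read 'b': {S, B, F} → {C, D, E}.
That set has 3 states.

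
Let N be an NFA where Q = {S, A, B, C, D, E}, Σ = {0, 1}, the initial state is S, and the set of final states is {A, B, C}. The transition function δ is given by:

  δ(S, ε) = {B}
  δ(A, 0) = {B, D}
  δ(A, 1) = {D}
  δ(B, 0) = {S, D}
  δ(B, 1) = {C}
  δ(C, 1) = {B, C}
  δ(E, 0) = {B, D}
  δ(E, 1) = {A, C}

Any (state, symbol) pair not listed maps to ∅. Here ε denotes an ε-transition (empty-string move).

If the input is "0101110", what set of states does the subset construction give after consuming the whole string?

Start: ε-closure({S}) = {S, B}.
Read '0': S→∅, B→{S, D}; union {S, D}; ε-closure = {S, B, D}.
Read '1': S→∅, B→{C}, D→∅; now {C}.
Read '0': C→∅; now ∅.
The set is empty and remains empty for the remaining 4 symbols.

∅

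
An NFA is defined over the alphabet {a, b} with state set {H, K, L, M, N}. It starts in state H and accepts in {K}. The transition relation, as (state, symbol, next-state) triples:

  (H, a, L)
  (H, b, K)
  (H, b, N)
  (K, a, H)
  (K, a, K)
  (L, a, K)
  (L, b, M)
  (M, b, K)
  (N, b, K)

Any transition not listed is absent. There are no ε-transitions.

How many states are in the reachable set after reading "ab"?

Start in {H}.
Read 'a': H→{L}; now {L}.
Read 'b': L→{M}; now {M}.
That set has 1 state.

1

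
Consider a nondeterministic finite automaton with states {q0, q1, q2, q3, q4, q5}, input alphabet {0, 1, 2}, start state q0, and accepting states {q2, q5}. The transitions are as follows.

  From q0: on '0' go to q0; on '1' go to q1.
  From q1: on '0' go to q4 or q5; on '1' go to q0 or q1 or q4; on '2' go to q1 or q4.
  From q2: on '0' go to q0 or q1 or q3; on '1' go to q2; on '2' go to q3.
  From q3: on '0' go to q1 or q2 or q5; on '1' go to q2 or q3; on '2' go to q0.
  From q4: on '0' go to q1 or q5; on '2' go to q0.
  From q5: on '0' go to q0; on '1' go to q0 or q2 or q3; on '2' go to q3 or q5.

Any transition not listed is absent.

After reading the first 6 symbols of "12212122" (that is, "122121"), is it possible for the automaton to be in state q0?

Start in {q0}.
Read '1': q0→{q1}; now {q1}.
Read '2': q1→{q1, q4}; now {q1, q4}.
Read '2': q1→{q1, q4}, q4→{q0}; now {q0, q1, q4}.
Read '1': q0→{q1}, q1→{q0, q1, q4}, q4→∅; now {q0, q1, q4}.
Read '2': q0→∅, q1→{q1, q4}, q4→{q0}; now {q0, q1, q4}.
Read '1': q0→{q1}, q1→{q0, q1, q4}, q4→∅; now {q0, q1, q4}.
State q0 is in {q0, q1, q4}.

Yes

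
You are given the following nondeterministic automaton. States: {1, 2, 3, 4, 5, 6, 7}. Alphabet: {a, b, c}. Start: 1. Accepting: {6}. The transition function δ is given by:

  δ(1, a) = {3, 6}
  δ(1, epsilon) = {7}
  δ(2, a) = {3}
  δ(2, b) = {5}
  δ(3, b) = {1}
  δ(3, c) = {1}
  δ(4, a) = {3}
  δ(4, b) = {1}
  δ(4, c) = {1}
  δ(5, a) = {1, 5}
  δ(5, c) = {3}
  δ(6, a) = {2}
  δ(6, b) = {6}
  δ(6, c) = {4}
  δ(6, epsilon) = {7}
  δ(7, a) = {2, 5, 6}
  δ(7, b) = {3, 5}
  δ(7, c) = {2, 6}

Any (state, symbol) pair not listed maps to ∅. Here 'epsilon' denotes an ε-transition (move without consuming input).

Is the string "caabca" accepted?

Start: ε-closure({1}) = {1, 7}.
Read 'c': {1, 7} → {2, 6, 7}.
Read 'a': {2, 6, 7} → {2, 3, 5, 6, 7}.
Read 'a': {2, 3, 5, 6, 7} → {1, 2, 3, 5, 6, 7}.
Read 'b': {1, 2, 3, 5, 6, 7} → {1, 3, 5, 6, 7}.
Read 'c': {1, 3, 5, 6, 7} → {1, 2, 3, 4, 6, 7}.
Read 'a': {1, 2, 3, 4, 6, 7} → {2, 3, 5, 6, 7}.
The final set {2, 3, 5, 6, 7} contains the accepting state 6.

Yes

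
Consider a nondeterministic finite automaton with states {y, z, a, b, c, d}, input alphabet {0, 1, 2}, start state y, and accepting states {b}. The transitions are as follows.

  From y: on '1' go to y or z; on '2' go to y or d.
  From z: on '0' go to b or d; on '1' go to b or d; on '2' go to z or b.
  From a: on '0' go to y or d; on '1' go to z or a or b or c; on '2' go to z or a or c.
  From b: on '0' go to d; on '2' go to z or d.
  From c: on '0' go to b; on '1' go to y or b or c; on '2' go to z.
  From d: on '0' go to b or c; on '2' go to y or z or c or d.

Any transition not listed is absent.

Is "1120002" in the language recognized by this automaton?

No

Start in {y}.
Read '1': y→{y, z}; now {y, z}.
Read '1': y→{y, z}, z→{b, d}; now {y, z, b, d}.
Read '2': y→{y, d}, z→{z, b}, b→{z, d}, d→{y, z, c, d}; now {y, z, b, c, d}.
Read '0': y→∅, z→{b, d}, b→{d}, c→{b}, d→{b, c}; now {b, c, d}.
Read '0': b→{d}, c→{b}, d→{b, c}; now {b, c, d}.
Read '0': b→{d}, c→{b}, d→{b, c}; now {b, c, d}.
Read '2': b→{z, d}, c→{z}, d→{y, z, c, d}; now {y, z, c, d}.
The final set {y, z, c, d} contains no accepting state.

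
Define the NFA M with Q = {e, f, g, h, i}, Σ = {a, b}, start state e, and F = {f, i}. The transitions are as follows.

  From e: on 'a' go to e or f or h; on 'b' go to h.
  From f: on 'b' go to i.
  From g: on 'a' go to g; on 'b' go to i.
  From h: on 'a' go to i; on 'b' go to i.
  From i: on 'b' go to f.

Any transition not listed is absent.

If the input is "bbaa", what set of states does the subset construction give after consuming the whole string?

Start in {e}.
Read 'b': {e} → {h}.
Read 'b': {h} → {i}.
Read 'a': {i} → ∅.
The set is empty and remains empty for the remaining 1 symbol.

∅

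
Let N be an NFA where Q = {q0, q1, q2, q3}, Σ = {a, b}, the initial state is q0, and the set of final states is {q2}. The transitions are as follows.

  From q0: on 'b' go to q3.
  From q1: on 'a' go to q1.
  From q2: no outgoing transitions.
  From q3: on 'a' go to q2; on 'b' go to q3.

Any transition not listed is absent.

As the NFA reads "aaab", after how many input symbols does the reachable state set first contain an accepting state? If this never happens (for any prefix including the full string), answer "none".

Start in {q0}.
Read 'a': q0→∅; now ∅.
The set is empty and remains empty for the remaining 3 symbols.
No reachable set along the way intersects F.

none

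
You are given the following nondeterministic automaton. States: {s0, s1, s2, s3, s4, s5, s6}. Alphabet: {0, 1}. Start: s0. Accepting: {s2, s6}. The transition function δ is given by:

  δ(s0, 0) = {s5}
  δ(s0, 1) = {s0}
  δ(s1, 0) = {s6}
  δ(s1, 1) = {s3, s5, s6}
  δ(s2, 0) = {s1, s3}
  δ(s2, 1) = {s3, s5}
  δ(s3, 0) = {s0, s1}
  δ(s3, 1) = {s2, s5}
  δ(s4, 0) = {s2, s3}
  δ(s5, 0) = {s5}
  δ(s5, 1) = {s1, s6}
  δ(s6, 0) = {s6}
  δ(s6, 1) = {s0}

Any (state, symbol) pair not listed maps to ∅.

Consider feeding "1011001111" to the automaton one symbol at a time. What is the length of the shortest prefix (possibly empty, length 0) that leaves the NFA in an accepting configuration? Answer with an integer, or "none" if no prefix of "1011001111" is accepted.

3

Start in {s0}.
Read '1': s0→{s0}; now {s0}.
Read '0': s0→{s5}; now {s5}.
Read '1': s5→{s1, s6}; now {s1, s6}.
None of the earlier sets intersect F, but {s1, s6} does.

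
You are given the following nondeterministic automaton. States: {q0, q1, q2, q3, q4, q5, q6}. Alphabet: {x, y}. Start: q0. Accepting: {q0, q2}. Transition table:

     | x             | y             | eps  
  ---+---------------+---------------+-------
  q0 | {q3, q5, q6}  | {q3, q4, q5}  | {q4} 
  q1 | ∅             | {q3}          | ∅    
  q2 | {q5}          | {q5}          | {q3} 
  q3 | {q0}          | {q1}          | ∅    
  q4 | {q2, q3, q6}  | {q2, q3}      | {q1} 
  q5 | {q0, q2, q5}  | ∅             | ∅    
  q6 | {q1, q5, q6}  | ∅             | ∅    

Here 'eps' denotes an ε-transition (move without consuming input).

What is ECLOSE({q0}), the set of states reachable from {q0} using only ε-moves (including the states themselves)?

{q0, q1, q4}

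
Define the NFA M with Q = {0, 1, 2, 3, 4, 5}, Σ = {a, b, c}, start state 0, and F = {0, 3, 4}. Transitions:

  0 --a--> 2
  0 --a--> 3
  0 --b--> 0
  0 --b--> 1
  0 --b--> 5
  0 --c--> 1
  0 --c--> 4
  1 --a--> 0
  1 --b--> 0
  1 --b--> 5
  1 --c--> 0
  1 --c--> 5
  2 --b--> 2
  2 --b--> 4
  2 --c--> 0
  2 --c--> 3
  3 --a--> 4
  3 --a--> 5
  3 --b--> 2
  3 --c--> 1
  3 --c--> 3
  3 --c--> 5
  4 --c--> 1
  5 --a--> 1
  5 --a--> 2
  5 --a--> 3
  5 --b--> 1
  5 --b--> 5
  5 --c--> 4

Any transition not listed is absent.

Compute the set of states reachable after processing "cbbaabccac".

Start in {0}.
Read 'c': 0→{1, 4}; now {1, 4}.
Read 'b': 1→{0, 5}, 4→∅; now {0, 5}.
Read 'b': 0→{0, 1, 5}, 5→{1, 5}; now {0, 1, 5}.
Read 'a': 0→{2, 3}, 1→{0}, 5→{1, 2, 3}; now {0, 1, 2, 3}.
Read 'a': 0→{2, 3}, 1→{0}, 2→∅, 3→{4, 5}; now {0, 2, 3, 4, 5}.
Read 'b': 0→{0, 1, 5}, 2→{2, 4}, 3→{2}, 4→∅, 5→{1, 5}; now {0, 1, 2, 4, 5}.
Read 'c': 0→{1, 4}, 1→{0, 5}, 2→{0, 3}, 4→{1}, 5→{4}; now {0, 1, 3, 4, 5}.
Read 'c': 0→{1, 4}, 1→{0, 5}, 3→{1, 3, 5}, 4→{1}, 5→{4}; now {0, 1, 3, 4, 5}.
Read 'a': 0→{2, 3}, 1→{0}, 3→{4, 5}, 4→∅, 5→{1, 2, 3}; now {0, 1, 2, 3, 4, 5}.
Read 'c': 0→{1, 4}, 1→{0, 5}, 2→{0, 3}, 3→{1, 3, 5}, 4→{1}, 5→{4}; now {0, 1, 3, 4, 5}.

{0, 1, 3, 4, 5}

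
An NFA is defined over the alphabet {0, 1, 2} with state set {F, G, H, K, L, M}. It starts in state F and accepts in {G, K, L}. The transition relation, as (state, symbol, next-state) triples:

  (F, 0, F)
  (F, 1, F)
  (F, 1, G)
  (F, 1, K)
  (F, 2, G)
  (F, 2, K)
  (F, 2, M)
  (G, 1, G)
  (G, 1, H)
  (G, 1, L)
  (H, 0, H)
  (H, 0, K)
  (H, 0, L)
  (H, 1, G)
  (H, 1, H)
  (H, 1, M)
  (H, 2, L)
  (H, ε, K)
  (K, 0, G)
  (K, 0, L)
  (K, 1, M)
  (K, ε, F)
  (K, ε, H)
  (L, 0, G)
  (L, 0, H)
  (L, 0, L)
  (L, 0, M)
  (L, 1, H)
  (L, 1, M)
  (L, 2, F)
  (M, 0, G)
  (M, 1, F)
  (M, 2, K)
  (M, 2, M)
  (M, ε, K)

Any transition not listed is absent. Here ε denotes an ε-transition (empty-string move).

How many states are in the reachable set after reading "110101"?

6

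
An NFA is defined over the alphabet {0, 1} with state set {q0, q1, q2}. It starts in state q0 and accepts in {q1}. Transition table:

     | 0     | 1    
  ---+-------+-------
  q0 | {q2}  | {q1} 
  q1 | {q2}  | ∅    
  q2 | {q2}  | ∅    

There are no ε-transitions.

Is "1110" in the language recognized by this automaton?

No

Start in {q0}.
Read '1': {q0} → {q1}.
Read '1': {q1} → ∅.
The set is empty and remains empty for the remaining 2 symbols.
The final set ∅ contains no accepting state.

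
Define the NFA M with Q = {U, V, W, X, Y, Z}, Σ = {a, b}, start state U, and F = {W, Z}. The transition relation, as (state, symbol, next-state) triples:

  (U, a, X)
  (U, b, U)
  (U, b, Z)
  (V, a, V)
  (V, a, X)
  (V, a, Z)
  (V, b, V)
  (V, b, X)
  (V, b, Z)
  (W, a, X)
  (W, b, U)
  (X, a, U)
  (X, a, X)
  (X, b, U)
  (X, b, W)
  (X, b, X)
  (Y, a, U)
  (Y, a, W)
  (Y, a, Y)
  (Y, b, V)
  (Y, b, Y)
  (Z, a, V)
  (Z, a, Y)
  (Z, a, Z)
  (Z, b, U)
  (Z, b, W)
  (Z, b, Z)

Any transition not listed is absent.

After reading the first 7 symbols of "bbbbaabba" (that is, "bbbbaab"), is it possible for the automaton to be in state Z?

Start in {U}.
Read 'b': U→{U, Z}; now {U, Z}.
Read 'b': U→{U, Z}, Z→{U, W, Z}; now {U, W, Z}.
Read 'b': U→{U, Z}, W→{U}, Z→{U, W, Z}; now {U, W, Z}.
Read 'b': U→{U, Z}, W→{U}, Z→{U, W, Z}; now {U, W, Z}.
Read 'a': U→{X}, W→{X}, Z→{V, Y, Z}; now {V, X, Y, Z}.
Read 'a': V→{V, X, Z}, X→{U, X}, Y→{U, W, Y}, Z→{V, Y, Z}; now {U, V, W, X, Y, Z}.
Read 'b': U→{U, Z}, V→{V, X, Z}, W→{U}, X→{U, W, X}, Y→{V, Y}, Z→{U, W, Z}; now {U, V, W, X, Y, Z}.
State Z is in {U, V, W, X, Y, Z}.

Yes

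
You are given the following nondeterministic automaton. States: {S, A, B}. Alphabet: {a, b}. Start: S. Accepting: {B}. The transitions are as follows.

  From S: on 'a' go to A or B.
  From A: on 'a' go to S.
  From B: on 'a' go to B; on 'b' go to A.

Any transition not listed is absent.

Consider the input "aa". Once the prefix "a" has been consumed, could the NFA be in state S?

Start in {S}.
Read 'a': S→{A, B}; now {A, B}.
State S is not in {A, B}.

No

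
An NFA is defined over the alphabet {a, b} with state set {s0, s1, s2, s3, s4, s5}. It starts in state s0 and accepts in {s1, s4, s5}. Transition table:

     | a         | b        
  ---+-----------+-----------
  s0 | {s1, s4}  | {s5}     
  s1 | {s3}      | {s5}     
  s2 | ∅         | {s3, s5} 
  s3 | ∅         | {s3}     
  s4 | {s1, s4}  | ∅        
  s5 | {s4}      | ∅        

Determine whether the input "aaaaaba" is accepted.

Yes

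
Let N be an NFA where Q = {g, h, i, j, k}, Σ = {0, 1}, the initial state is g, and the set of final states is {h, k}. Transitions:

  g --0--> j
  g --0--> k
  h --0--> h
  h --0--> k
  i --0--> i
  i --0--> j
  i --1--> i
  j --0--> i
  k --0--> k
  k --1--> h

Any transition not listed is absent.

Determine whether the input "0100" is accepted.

Yes

Start in {g}.
Read '0': {g} → {j, k}.
Read '1': {j, k} → {h}.
Read '0': {h} → {h, k}.
Read '0': {h, k} → {h, k}.
The final set {h, k} contains the accepting states h, k.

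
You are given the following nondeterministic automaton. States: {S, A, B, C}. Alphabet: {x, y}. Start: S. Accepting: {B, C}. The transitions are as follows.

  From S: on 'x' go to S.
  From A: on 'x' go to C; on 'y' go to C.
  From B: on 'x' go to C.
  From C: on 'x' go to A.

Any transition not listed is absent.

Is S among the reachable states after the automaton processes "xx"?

Start in {S}.
Read 'x': {S} → {S}.
Read 'x': {S} → {S}.
State S is in {S}.

Yes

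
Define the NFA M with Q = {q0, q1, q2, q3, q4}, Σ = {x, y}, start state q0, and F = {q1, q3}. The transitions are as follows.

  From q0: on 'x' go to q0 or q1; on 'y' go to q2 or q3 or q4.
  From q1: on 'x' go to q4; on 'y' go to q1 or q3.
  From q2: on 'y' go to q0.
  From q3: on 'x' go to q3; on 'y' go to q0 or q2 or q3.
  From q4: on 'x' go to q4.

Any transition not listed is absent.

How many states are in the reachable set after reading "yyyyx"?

Start in {q0}.
Read 'y': q0→{q2, q3, q4}; now {q2, q3, q4}.
Read 'y': q2→{q0}, q3→{q0, q2, q3}, q4→∅; now {q0, q2, q3}.
Read 'y': q0→{q2, q3, q4}, q2→{q0}, q3→{q0, q2, q3}; now {q0, q2, q3, q4}.
Read 'y': q0→{q2, q3, q4}, q2→{q0}, q3→{q0, q2, q3}, q4→∅; now {q0, q2, q3, q4}.
Read 'x': q0→{q0, q1}, q2→∅, q3→{q3}, q4→{q4}; now {q0, q1, q3, q4}.
That set has 4 states.

4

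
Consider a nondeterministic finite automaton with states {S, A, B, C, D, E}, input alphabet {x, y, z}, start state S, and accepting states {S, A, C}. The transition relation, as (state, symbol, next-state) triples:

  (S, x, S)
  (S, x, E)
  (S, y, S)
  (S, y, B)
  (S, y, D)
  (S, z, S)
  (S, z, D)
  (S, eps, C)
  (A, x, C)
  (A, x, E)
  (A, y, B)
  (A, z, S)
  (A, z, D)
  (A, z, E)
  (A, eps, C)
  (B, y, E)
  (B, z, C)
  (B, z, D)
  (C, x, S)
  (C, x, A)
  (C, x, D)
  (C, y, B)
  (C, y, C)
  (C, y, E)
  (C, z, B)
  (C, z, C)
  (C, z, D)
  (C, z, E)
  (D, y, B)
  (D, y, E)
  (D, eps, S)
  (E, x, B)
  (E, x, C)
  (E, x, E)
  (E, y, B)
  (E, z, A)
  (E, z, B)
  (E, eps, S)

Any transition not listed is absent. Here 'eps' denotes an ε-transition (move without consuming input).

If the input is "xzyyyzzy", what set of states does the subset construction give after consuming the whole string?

{S, B, C, D, E}

Start: ε-closure({S}) = {S, C}.
Read 'x': {S, C} → {S, A, C, D, E}.
Read 'z': {S, A, C, D, E} → {S, A, B, C, D, E}.
Read 'y': {S, A, B, C, D, E} → {S, B, C, D, E}.
Read 'y': {S, B, C, D, E} → {S, B, C, D, E}.
Read 'y': {S, B, C, D, E} → {S, B, C, D, E}.
Read 'z': {S, B, C, D, E} → {S, A, B, C, D, E}.
Read 'z': {S, A, B, C, D, E} → {S, A, B, C, D, E}.
Read 'y': {S, A, B, C, D, E} → {S, B, C, D, E}.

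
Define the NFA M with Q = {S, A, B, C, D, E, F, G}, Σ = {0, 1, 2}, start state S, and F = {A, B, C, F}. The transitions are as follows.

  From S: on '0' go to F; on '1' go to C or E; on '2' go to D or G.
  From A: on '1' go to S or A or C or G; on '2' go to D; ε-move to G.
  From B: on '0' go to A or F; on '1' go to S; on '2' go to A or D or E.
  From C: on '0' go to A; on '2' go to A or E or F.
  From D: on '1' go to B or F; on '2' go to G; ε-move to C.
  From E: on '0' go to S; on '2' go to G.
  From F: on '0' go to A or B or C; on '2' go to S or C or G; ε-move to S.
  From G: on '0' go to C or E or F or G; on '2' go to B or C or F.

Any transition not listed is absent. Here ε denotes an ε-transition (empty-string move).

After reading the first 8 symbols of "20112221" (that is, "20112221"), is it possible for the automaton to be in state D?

No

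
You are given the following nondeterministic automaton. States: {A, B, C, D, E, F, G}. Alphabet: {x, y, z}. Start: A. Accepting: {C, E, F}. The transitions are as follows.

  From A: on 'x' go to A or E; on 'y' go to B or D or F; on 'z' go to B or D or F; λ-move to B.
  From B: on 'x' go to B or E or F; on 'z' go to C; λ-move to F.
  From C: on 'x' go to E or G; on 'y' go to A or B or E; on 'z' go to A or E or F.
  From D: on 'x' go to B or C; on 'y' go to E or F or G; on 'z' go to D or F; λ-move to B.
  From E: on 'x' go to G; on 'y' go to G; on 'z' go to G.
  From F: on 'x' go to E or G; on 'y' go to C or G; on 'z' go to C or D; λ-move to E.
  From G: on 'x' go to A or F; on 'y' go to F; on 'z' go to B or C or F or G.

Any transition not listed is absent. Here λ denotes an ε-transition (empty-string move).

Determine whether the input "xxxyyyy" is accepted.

Yes

Start: ε-closure({A}) = {A, B, E, F}.
Read 'x': {A, B, E, F} → {A, B, E, F, G}.
Read 'x': {A, B, E, F, G} → {A, B, E, F, G}.
Read 'x': {A, B, E, F, G} → {A, B, E, F, G}.
Read 'y': {A, B, E, F, G} → {B, C, D, E, F, G}.
Read 'y': {B, C, D, E, F, G} → {A, B, C, E, F, G}.
Read 'y': {A, B, C, E, F, G} → {A, B, C, D, E, F, G}.
Read 'y': {A, B, C, D, E, F, G} → {A, B, C, D, E, F, G}.
The final set {A, B, C, D, E, F, G} contains the accepting states C, E, F.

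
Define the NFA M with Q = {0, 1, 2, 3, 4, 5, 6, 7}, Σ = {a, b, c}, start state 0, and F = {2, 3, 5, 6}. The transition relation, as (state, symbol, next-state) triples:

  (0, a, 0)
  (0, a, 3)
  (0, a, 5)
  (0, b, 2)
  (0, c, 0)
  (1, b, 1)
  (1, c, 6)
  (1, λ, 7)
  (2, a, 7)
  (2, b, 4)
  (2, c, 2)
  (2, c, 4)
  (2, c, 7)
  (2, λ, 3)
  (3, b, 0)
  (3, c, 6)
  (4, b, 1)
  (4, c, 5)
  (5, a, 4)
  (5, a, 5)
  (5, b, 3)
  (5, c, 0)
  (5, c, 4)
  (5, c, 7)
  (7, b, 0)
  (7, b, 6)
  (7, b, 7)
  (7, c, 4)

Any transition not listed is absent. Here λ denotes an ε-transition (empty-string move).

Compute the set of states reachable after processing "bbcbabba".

{0, 3, 5, 7}

Start in {0}.
Read 'b': 0→{2}; union {2}; ε-closure = {2, 3}.
Read 'b': 2→{4}, 3→{0}; now {0, 4}.
Read 'c': 0→{0}, 4→{5}; now {0, 5}.
Read 'b': 0→{2}, 5→{3}; now {2, 3}.
Read 'a': 2→{7}, 3→∅; now {7}.
Read 'b': 7→{0, 6, 7}; now {0, 6, 7}.
Read 'b': 0→{2}, 6→∅, 7→{0, 6, 7}; union {0, 2, 6, 7}; ε-closure = {0, 2, 3, 6, 7}.
Read 'a': 0→{0, 3, 5}, 2→{7}, 3→∅, 6→∅, 7→∅; now {0, 3, 5, 7}.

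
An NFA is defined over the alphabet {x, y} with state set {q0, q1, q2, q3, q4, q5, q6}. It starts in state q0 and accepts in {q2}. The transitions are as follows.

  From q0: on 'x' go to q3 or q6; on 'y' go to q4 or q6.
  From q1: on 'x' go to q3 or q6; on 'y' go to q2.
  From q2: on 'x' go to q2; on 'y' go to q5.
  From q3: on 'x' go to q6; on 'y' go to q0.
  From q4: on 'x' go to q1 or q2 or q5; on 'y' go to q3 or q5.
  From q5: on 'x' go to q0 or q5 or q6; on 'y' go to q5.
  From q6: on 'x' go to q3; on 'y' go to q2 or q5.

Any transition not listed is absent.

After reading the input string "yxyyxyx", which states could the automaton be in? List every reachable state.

{q0, q1, q2, q3, q5, q6}

Start in {q0}.
Read 'y': {q0} → {q4, q6}.
Read 'x': {q4, q6} → {q1, q2, q3, q5}.
Read 'y': {q1, q2, q3, q5} → {q0, q2, q5}.
Read 'y': {q0, q2, q5} → {q4, q5, q6}.
Read 'x': {q4, q5, q6} → {q0, q1, q2, q3, q5, q6}.
Read 'y': {q0, q1, q2, q3, q5, q6} → {q0, q2, q4, q5, q6}.
Read 'x': {q0, q2, q4, q5, q6} → {q0, q1, q2, q3, q5, q6}.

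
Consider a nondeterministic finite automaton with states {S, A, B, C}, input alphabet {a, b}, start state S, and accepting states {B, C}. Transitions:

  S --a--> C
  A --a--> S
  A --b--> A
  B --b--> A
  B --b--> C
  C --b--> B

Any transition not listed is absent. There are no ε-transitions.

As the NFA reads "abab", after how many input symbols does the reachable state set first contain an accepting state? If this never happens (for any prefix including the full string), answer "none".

1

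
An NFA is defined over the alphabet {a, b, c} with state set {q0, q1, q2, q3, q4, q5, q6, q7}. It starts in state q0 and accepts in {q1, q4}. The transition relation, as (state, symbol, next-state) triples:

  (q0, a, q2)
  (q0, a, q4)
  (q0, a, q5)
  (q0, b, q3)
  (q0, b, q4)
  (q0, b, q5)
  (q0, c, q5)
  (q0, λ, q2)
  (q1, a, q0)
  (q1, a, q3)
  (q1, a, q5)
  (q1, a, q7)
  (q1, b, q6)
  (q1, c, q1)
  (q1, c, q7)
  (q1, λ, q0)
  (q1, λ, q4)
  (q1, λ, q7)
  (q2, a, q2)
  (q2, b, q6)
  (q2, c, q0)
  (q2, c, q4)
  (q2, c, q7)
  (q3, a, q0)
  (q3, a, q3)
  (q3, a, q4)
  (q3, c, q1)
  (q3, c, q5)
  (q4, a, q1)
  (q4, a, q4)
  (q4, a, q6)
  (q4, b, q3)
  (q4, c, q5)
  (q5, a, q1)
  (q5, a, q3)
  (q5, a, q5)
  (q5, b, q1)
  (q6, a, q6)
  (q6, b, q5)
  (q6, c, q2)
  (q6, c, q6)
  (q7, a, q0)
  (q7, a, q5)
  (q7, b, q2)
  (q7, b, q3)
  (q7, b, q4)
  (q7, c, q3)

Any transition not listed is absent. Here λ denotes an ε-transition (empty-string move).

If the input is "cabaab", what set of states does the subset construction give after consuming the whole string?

{q0, q1, q2, q3, q4, q5, q6, q7}

Start: ε-closure({q0}) = {q0, q2}.
Read 'c': q0→{q5}, q2→{q0, q4, q7}; union {q0, q4, q5, q7}; ε-closure = {q0, q2, q4, q5, q7}.
Read 'a': q0→{q2, q4, q5}, q2→{q2}, q4→{q1, q4, q6}, q5→{q1, q3, q5}, q7→{q0, q5}; union {q0, q1, q2, q3, q4, q5, q6}; ε-closure = {q0, q1, q2, q3, q4, q5, q6, q7}.
Read 'b': q0→{q3, q4, q5}, q1→{q6}, q2→{q6}, q3→∅, q4→{q3}, q5→{q1}, q6→{q5}, q7→{q2, q3, q4}; union {q1, q2, q3, q4, q5, q6}; ε-closure = {q0, q1, q2, q3, q4, q5, q6, q7}.
Read 'a': q0→{q2, q4, q5}, q1→{q0, q3, q5, q7}, q2→{q2}, q3→{q0, q3, q4}, q4→{q1, q4, q6}, q5→{q1, q3, q5}, q6→{q6}, q7→{q0, q5}; now {q0, q1, q2, q3, q4, q5, q6, q7}.
Read 'a': q0→{q2, q4, q5}, q1→{q0, q3, q5, q7}, q2→{q2}, q3→{q0, q3, q4}, q4→{q1, q4, q6}, q5→{q1, q3, q5}, q6→{q6}, q7→{q0, q5}; now {q0, q1, q2, q3, q4, q5, q6, q7}.
Read 'b': q0→{q3, q4, q5}, q1→{q6}, q2→{q6}, q3→∅, q4→{q3}, q5→{q1}, q6→{q5}, q7→{q2, q3, q4}; union {q1, q2, q3, q4, q5, q6}; ε-closure = {q0, q1, q2, q3, q4, q5, q6, q7}.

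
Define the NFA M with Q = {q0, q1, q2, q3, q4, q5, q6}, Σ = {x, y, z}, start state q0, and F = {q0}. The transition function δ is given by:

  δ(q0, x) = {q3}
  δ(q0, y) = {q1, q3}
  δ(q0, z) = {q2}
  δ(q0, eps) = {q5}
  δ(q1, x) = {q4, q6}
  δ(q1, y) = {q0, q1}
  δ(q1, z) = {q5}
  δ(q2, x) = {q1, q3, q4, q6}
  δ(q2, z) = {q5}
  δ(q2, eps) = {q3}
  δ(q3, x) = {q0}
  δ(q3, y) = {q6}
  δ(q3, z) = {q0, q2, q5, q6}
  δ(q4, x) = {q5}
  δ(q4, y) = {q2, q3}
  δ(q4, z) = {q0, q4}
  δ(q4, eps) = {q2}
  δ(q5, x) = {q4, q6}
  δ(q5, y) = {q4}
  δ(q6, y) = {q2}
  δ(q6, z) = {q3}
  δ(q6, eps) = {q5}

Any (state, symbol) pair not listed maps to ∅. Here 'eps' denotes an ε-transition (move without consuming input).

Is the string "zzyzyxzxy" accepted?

Start: ε-closure({q0}) = {q0, q5}.
Read 'z': {q0, q5} → {q2, q3}.
Read 'z': {q2, q3} → {q0, q2, q3, q5, q6}.
Read 'y': {q0, q2, q3, q5, q6} → {q1, q2, q3, q4, q5, q6}.
Read 'z': {q1, q2, q3, q4, q5, q6} → {q0, q2, q3, q4, q5, q6}.
Read 'y': {q0, q2, q3, q4, q5, q6} → {q1, q2, q3, q4, q5, q6}.
Read 'x': {q1, q2, q3, q4, q5, q6} → {q0, q1, q2, q3, q4, q5, q6}.
Read 'z': {q0, q1, q2, q3, q4, q5, q6} → {q0, q2, q3, q4, q5, q6}.
Read 'x': {q0, q2, q3, q4, q5, q6} → {q0, q1, q2, q3, q4, q5, q6}.
Read 'y': {q0, q1, q2, q3, q4, q5, q6} → {q0, q1, q2, q3, q4, q5, q6}.
The final set {q0, q1, q2, q3, q4, q5, q6} contains the accepting state q0.

Yes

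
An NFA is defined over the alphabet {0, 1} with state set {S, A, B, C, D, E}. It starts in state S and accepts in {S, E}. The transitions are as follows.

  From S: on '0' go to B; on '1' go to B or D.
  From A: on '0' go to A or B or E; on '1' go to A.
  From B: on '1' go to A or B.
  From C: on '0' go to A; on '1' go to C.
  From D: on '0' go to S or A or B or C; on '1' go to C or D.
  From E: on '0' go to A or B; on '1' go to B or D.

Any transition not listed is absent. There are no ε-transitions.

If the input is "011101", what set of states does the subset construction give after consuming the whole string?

{A, B, D}

Start in {S}.
Read '0': {S} → {B}.
Read '1': {B} → {A, B}.
Read '1': {A, B} → {A, B}.
Read '1': {A, B} → {A, B}.
Read '0': {A, B} → {A, B, E}.
Read '1': {A, B, E} → {A, B, D}.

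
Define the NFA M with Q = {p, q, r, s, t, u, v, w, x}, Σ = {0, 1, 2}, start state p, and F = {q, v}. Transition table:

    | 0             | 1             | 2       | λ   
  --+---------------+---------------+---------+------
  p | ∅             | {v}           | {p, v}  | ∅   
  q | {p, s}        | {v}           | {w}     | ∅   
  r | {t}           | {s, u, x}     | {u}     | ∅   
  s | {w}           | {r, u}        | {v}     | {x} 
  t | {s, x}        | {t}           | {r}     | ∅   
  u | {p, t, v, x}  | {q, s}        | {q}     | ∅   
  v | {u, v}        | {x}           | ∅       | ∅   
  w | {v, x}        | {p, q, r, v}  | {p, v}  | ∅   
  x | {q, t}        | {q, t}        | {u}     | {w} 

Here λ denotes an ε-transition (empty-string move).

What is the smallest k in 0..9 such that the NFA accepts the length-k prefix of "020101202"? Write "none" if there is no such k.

Start in {p}.
Read '0': {p} → ∅.
The set is empty and remains empty for the remaining 8 symbols.
No reachable set along the way intersects F.

none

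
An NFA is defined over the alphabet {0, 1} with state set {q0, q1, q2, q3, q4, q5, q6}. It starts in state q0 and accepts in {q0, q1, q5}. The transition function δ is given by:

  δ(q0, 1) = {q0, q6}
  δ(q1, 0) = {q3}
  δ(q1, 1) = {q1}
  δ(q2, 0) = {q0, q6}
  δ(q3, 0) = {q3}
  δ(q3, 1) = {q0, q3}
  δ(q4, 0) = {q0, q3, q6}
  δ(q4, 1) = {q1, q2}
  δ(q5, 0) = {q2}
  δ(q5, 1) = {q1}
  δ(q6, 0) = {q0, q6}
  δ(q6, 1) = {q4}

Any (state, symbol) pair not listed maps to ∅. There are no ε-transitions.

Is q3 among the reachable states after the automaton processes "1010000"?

Yes

Start in {q0}.
Read '1': q0→{q0, q6}; now {q0, q6}.
Read '0': q0→∅, q6→{q0, q6}; now {q0, q6}.
Read '1': q0→{q0, q6}, q6→{q4}; now {q0, q4, q6}.
Read '0': q0→∅, q4→{q0, q3, q6}, q6→{q0, q6}; now {q0, q3, q6}.
Read '0': q0→∅, q3→{q3}, q6→{q0, q6}; now {q0, q3, q6}.
Read '0': q0→∅, q3→{q3}, q6→{q0, q6}; now {q0, q3, q6}.
Read '0': q0→∅, q3→{q3}, q6→{q0, q6}; now {q0, q3, q6}.
State q3 is in {q0, q3, q6}.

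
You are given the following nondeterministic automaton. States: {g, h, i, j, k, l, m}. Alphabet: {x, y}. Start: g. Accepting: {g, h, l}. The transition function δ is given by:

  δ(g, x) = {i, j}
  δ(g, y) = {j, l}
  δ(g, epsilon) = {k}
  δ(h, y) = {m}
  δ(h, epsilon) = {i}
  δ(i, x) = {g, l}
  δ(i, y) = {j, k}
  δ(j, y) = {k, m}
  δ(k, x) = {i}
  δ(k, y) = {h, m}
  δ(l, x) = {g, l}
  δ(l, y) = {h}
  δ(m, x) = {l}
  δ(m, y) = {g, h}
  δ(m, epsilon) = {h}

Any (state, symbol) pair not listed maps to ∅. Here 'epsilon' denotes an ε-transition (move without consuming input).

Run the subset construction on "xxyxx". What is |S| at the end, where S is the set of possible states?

5

Start: ε-closure({g}) = {g, k}.
Read 'x': {g, k} → {i, j}.
Read 'x': {i, j} → {g, k, l}.
Read 'y': {g, k, l} → {h, i, j, l, m}.
Read 'x': {h, i, j, l, m} → {g, k, l}.
Read 'x': {g, k, l} → {g, i, j, k, l}.
That set has 5 states.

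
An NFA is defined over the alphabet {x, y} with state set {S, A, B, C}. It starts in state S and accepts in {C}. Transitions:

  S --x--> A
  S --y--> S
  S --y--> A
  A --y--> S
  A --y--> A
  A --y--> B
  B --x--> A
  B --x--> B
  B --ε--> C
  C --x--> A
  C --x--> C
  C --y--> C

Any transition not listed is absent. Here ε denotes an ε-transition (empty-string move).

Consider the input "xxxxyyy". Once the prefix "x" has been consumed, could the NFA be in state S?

Start in {S}.
Read 'x': S→{A}; now {A}.
State S is not in {A}.

No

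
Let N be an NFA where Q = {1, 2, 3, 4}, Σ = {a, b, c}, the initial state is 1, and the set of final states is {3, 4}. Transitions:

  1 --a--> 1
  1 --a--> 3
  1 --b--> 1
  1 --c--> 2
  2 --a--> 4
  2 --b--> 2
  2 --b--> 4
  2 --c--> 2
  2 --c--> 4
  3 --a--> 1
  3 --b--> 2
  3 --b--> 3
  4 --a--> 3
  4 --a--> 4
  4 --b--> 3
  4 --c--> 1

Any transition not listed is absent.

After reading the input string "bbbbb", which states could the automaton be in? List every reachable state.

Start in {1}.
Read 'b': 1→{1}; now {1}.
Read 'b': 1→{1}; now {1}.
Read 'b': 1→{1}; now {1}.
Read 'b': 1→{1}; now {1}.
Read 'b': 1→{1}; now {1}.

{1}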